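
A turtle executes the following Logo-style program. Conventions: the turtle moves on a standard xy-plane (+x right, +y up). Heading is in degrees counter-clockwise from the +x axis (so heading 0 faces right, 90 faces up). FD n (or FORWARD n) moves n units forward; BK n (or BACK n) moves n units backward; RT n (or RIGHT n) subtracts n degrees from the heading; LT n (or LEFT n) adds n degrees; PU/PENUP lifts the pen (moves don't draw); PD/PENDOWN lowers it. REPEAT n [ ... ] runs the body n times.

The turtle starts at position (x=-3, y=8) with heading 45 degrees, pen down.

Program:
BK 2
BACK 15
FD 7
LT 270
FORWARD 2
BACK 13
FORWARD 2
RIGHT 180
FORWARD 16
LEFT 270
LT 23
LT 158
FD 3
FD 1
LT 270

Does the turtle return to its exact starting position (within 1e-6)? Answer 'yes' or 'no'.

Executing turtle program step by step:
Start: pos=(-3,8), heading=45, pen down
BK 2: (-3,8) -> (-4.414,6.586) [heading=45, draw]
BK 15: (-4.414,6.586) -> (-15.021,-4.021) [heading=45, draw]
FD 7: (-15.021,-4.021) -> (-10.071,0.929) [heading=45, draw]
LT 270: heading 45 -> 315
FD 2: (-10.071,0.929) -> (-8.657,-0.485) [heading=315, draw]
BK 13: (-8.657,-0.485) -> (-17.849,8.707) [heading=315, draw]
FD 2: (-17.849,8.707) -> (-16.435,7.293) [heading=315, draw]
RT 180: heading 315 -> 135
FD 16: (-16.435,7.293) -> (-27.749,18.607) [heading=135, draw]
LT 270: heading 135 -> 45
LT 23: heading 45 -> 68
LT 158: heading 68 -> 226
FD 3: (-27.749,18.607) -> (-29.833,16.449) [heading=226, draw]
FD 1: (-29.833,16.449) -> (-30.527,15.729) [heading=226, draw]
LT 270: heading 226 -> 136
Final: pos=(-30.527,15.729), heading=136, 9 segment(s) drawn

Start position: (-3, 8)
Final position: (-30.527, 15.729)
Distance = 28.592; >= 1e-6 -> NOT closed

Answer: no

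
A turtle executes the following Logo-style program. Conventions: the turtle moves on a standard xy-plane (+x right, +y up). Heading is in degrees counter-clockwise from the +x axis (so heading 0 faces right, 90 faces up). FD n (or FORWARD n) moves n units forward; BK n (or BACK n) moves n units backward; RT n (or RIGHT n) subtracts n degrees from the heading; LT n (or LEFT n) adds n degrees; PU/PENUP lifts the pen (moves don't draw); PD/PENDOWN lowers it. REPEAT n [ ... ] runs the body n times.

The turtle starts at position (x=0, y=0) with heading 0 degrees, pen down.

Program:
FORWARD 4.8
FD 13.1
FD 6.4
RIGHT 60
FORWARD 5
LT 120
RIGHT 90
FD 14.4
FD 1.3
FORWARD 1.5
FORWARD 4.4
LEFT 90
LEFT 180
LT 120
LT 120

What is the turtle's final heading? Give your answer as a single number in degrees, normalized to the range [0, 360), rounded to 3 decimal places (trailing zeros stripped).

Answer: 120

Derivation:
Executing turtle program step by step:
Start: pos=(0,0), heading=0, pen down
FD 4.8: (0,0) -> (4.8,0) [heading=0, draw]
FD 13.1: (4.8,0) -> (17.9,0) [heading=0, draw]
FD 6.4: (17.9,0) -> (24.3,0) [heading=0, draw]
RT 60: heading 0 -> 300
FD 5: (24.3,0) -> (26.8,-4.33) [heading=300, draw]
LT 120: heading 300 -> 60
RT 90: heading 60 -> 330
FD 14.4: (26.8,-4.33) -> (39.271,-11.53) [heading=330, draw]
FD 1.3: (39.271,-11.53) -> (40.397,-12.18) [heading=330, draw]
FD 1.5: (40.397,-12.18) -> (41.696,-12.93) [heading=330, draw]
FD 4.4: (41.696,-12.93) -> (45.506,-15.13) [heading=330, draw]
LT 90: heading 330 -> 60
LT 180: heading 60 -> 240
LT 120: heading 240 -> 0
LT 120: heading 0 -> 120
Final: pos=(45.506,-15.13), heading=120, 8 segment(s) drawn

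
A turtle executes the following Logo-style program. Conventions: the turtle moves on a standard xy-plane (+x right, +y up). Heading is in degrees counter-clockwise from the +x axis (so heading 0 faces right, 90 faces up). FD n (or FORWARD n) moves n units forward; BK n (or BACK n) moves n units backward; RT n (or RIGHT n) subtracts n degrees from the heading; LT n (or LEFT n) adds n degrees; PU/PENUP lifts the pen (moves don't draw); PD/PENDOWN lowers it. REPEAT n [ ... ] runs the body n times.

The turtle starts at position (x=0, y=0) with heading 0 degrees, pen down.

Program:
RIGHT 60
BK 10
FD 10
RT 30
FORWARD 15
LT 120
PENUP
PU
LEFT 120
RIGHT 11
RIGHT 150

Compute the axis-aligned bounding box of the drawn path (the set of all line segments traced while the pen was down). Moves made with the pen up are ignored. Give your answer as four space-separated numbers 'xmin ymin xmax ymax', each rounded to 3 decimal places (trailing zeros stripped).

Answer: -5 -15 0 8.66

Derivation:
Executing turtle program step by step:
Start: pos=(0,0), heading=0, pen down
RT 60: heading 0 -> 300
BK 10: (0,0) -> (-5,8.66) [heading=300, draw]
FD 10: (-5,8.66) -> (0,0) [heading=300, draw]
RT 30: heading 300 -> 270
FD 15: (0,0) -> (0,-15) [heading=270, draw]
LT 120: heading 270 -> 30
PU: pen up
PU: pen up
LT 120: heading 30 -> 150
RT 11: heading 150 -> 139
RT 150: heading 139 -> 349
Final: pos=(0,-15), heading=349, 3 segment(s) drawn

Segment endpoints: x in {-5, 0, 0}, y in {-15, 0, 8.66}
xmin=-5, ymin=-15, xmax=0, ymax=8.66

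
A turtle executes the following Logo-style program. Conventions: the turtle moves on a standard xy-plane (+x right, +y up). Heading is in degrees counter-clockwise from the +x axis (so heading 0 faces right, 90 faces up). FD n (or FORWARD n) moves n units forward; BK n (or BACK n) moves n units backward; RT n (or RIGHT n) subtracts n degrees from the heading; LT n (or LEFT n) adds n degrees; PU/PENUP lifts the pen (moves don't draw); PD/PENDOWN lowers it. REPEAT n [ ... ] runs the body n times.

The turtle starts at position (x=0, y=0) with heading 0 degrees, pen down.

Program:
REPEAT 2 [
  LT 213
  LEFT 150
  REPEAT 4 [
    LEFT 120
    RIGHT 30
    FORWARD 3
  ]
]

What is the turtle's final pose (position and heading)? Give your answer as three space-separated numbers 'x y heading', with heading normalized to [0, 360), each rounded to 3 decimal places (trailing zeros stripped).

Answer: 0 0 6

Derivation:
Executing turtle program step by step:
Start: pos=(0,0), heading=0, pen down
REPEAT 2 [
  -- iteration 1/2 --
  LT 213: heading 0 -> 213
  LT 150: heading 213 -> 3
  REPEAT 4 [
    -- iteration 1/4 --
    LT 120: heading 3 -> 123
    RT 30: heading 123 -> 93
    FD 3: (0,0) -> (-0.157,2.996) [heading=93, draw]
    -- iteration 2/4 --
    LT 120: heading 93 -> 213
    RT 30: heading 213 -> 183
    FD 3: (-0.157,2.996) -> (-3.153,2.839) [heading=183, draw]
    -- iteration 3/4 --
    LT 120: heading 183 -> 303
    RT 30: heading 303 -> 273
    FD 3: (-3.153,2.839) -> (-2.996,-0.157) [heading=273, draw]
    -- iteration 4/4 --
    LT 120: heading 273 -> 33
    RT 30: heading 33 -> 3
    FD 3: (-2.996,-0.157) -> (0,0) [heading=3, draw]
  ]
  -- iteration 2/2 --
  LT 213: heading 3 -> 216
  LT 150: heading 216 -> 6
  REPEAT 4 [
    -- iteration 1/4 --
    LT 120: heading 6 -> 126
    RT 30: heading 126 -> 96
    FD 3: (0,0) -> (-0.314,2.984) [heading=96, draw]
    -- iteration 2/4 --
    LT 120: heading 96 -> 216
    RT 30: heading 216 -> 186
    FD 3: (-0.314,2.984) -> (-3.297,2.67) [heading=186, draw]
    -- iteration 3/4 --
    LT 120: heading 186 -> 306
    RT 30: heading 306 -> 276
    FD 3: (-3.297,2.67) -> (-2.984,-0.314) [heading=276, draw]
    -- iteration 4/4 --
    LT 120: heading 276 -> 36
    RT 30: heading 36 -> 6
    FD 3: (-2.984,-0.314) -> (0,0) [heading=6, draw]
  ]
]
Final: pos=(0,0), heading=6, 8 segment(s) drawn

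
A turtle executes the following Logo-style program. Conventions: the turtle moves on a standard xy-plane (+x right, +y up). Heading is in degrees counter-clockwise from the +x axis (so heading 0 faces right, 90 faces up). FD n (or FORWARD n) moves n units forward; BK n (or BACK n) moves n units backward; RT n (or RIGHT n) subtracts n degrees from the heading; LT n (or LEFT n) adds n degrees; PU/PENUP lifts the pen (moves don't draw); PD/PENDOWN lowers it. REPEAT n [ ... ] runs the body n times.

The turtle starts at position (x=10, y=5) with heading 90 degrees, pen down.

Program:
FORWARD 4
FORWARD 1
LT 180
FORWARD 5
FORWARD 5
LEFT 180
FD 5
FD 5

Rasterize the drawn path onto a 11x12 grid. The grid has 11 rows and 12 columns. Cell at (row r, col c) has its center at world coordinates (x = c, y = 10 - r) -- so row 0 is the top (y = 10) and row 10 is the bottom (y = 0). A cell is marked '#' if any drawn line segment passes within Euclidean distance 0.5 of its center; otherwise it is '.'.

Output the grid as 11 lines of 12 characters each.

Answer: ..........#.
..........#.
..........#.
..........#.
..........#.
..........#.
..........#.
..........#.
..........#.
..........#.
..........#.

Derivation:
Segment 0: (10,5) -> (10,9)
Segment 1: (10,9) -> (10,10)
Segment 2: (10,10) -> (10,5)
Segment 3: (10,5) -> (10,0)
Segment 4: (10,0) -> (10,5)
Segment 5: (10,5) -> (10,10)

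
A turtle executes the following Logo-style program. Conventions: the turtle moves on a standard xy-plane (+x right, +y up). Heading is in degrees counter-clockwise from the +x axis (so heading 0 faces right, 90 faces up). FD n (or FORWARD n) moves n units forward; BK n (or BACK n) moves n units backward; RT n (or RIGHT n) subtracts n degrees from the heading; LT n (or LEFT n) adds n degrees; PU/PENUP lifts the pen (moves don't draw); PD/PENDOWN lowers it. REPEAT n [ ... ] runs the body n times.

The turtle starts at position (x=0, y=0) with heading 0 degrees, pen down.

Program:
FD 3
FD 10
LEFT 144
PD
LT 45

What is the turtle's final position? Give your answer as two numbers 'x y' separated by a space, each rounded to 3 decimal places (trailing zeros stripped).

Executing turtle program step by step:
Start: pos=(0,0), heading=0, pen down
FD 3: (0,0) -> (3,0) [heading=0, draw]
FD 10: (3,0) -> (13,0) [heading=0, draw]
LT 144: heading 0 -> 144
PD: pen down
LT 45: heading 144 -> 189
Final: pos=(13,0), heading=189, 2 segment(s) drawn

Answer: 13 0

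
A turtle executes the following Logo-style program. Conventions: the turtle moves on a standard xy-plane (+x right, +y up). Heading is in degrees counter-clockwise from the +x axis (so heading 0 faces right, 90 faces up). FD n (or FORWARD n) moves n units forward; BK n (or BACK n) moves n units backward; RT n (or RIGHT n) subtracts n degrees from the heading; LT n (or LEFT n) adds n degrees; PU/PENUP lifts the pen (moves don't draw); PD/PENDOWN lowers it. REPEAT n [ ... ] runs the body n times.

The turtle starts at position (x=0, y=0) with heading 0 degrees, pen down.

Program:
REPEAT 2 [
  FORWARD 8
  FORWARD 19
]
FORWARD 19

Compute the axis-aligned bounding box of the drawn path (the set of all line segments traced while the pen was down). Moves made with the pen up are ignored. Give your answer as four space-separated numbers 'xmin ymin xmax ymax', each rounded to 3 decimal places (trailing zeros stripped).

Answer: 0 0 73 0

Derivation:
Executing turtle program step by step:
Start: pos=(0,0), heading=0, pen down
REPEAT 2 [
  -- iteration 1/2 --
  FD 8: (0,0) -> (8,0) [heading=0, draw]
  FD 19: (8,0) -> (27,0) [heading=0, draw]
  -- iteration 2/2 --
  FD 8: (27,0) -> (35,0) [heading=0, draw]
  FD 19: (35,0) -> (54,0) [heading=0, draw]
]
FD 19: (54,0) -> (73,0) [heading=0, draw]
Final: pos=(73,0), heading=0, 5 segment(s) drawn

Segment endpoints: x in {0, 8, 27, 35, 54, 73}, y in {0}
xmin=0, ymin=0, xmax=73, ymax=0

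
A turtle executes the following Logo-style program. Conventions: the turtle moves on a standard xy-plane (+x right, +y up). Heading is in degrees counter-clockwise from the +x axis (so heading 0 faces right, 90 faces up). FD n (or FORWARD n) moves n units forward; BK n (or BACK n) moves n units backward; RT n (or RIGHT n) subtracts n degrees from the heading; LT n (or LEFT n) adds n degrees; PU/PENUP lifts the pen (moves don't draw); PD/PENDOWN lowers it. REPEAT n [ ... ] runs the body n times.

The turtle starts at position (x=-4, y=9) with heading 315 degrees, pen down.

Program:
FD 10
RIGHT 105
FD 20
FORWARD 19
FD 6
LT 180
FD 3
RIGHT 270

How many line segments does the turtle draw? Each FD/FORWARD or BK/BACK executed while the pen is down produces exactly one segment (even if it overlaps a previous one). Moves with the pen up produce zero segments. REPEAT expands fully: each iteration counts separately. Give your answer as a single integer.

Executing turtle program step by step:
Start: pos=(-4,9), heading=315, pen down
FD 10: (-4,9) -> (3.071,1.929) [heading=315, draw]
RT 105: heading 315 -> 210
FD 20: (3.071,1.929) -> (-14.249,-8.071) [heading=210, draw]
FD 19: (-14.249,-8.071) -> (-30.704,-17.571) [heading=210, draw]
FD 6: (-30.704,-17.571) -> (-35.9,-20.571) [heading=210, draw]
LT 180: heading 210 -> 30
FD 3: (-35.9,-20.571) -> (-33.302,-19.071) [heading=30, draw]
RT 270: heading 30 -> 120
Final: pos=(-33.302,-19.071), heading=120, 5 segment(s) drawn
Segments drawn: 5

Answer: 5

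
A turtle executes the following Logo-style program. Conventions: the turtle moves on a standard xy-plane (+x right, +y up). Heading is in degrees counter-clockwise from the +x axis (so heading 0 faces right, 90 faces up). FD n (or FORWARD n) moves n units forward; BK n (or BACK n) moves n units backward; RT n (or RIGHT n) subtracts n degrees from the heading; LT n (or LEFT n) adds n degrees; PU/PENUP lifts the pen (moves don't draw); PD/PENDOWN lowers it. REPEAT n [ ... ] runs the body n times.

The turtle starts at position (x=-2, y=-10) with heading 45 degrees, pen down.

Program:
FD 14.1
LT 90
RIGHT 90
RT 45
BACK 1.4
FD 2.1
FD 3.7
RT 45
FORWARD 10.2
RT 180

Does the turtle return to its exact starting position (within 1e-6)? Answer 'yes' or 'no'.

Answer: no

Derivation:
Executing turtle program step by step:
Start: pos=(-2,-10), heading=45, pen down
FD 14.1: (-2,-10) -> (7.97,-0.03) [heading=45, draw]
LT 90: heading 45 -> 135
RT 90: heading 135 -> 45
RT 45: heading 45 -> 0
BK 1.4: (7.97,-0.03) -> (6.57,-0.03) [heading=0, draw]
FD 2.1: (6.57,-0.03) -> (8.67,-0.03) [heading=0, draw]
FD 3.7: (8.67,-0.03) -> (12.37,-0.03) [heading=0, draw]
RT 45: heading 0 -> 315
FD 10.2: (12.37,-0.03) -> (19.583,-7.242) [heading=315, draw]
RT 180: heading 315 -> 135
Final: pos=(19.583,-7.242), heading=135, 5 segment(s) drawn

Start position: (-2, -10)
Final position: (19.583, -7.242)
Distance = 21.758; >= 1e-6 -> NOT closed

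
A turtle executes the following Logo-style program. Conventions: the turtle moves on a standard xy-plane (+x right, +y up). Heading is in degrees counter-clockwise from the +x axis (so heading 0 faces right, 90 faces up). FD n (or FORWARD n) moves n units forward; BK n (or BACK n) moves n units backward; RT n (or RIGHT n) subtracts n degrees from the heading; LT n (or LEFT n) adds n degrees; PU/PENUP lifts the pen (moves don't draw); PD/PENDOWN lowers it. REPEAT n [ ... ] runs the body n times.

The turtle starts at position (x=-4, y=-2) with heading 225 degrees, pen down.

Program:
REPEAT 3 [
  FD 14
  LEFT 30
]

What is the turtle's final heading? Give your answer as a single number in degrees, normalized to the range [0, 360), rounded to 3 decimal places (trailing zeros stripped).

Answer: 315

Derivation:
Executing turtle program step by step:
Start: pos=(-4,-2), heading=225, pen down
REPEAT 3 [
  -- iteration 1/3 --
  FD 14: (-4,-2) -> (-13.899,-11.899) [heading=225, draw]
  LT 30: heading 225 -> 255
  -- iteration 2/3 --
  FD 14: (-13.899,-11.899) -> (-17.523,-25.422) [heading=255, draw]
  LT 30: heading 255 -> 285
  -- iteration 3/3 --
  FD 14: (-17.523,-25.422) -> (-13.899,-38.945) [heading=285, draw]
  LT 30: heading 285 -> 315
]
Final: pos=(-13.899,-38.945), heading=315, 3 segment(s) drawn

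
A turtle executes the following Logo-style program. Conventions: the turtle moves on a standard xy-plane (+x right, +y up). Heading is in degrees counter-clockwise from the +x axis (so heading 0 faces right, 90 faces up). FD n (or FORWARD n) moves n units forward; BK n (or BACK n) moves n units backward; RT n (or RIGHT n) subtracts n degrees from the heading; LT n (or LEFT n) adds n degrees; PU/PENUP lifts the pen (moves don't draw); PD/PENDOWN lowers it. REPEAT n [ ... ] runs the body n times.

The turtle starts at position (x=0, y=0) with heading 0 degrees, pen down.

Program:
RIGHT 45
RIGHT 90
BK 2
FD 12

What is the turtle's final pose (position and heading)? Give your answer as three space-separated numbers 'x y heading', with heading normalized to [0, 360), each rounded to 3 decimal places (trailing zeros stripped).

Answer: -7.071 -7.071 225

Derivation:
Executing turtle program step by step:
Start: pos=(0,0), heading=0, pen down
RT 45: heading 0 -> 315
RT 90: heading 315 -> 225
BK 2: (0,0) -> (1.414,1.414) [heading=225, draw]
FD 12: (1.414,1.414) -> (-7.071,-7.071) [heading=225, draw]
Final: pos=(-7.071,-7.071), heading=225, 2 segment(s) drawn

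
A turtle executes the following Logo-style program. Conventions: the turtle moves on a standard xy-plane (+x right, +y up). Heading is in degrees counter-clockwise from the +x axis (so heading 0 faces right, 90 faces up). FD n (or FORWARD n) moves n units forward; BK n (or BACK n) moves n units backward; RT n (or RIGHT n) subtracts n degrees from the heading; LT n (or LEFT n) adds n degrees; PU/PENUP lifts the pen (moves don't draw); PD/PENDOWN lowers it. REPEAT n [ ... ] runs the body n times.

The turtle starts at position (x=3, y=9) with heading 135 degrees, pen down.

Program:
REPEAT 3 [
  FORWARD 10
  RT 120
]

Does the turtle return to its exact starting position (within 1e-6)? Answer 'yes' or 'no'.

Answer: yes

Derivation:
Executing turtle program step by step:
Start: pos=(3,9), heading=135, pen down
REPEAT 3 [
  -- iteration 1/3 --
  FD 10: (3,9) -> (-4.071,16.071) [heading=135, draw]
  RT 120: heading 135 -> 15
  -- iteration 2/3 --
  FD 10: (-4.071,16.071) -> (5.588,18.659) [heading=15, draw]
  RT 120: heading 15 -> 255
  -- iteration 3/3 --
  FD 10: (5.588,18.659) -> (3,9) [heading=255, draw]
  RT 120: heading 255 -> 135
]
Final: pos=(3,9), heading=135, 3 segment(s) drawn

Start position: (3, 9)
Final position: (3, 9)
Distance = 0; < 1e-6 -> CLOSED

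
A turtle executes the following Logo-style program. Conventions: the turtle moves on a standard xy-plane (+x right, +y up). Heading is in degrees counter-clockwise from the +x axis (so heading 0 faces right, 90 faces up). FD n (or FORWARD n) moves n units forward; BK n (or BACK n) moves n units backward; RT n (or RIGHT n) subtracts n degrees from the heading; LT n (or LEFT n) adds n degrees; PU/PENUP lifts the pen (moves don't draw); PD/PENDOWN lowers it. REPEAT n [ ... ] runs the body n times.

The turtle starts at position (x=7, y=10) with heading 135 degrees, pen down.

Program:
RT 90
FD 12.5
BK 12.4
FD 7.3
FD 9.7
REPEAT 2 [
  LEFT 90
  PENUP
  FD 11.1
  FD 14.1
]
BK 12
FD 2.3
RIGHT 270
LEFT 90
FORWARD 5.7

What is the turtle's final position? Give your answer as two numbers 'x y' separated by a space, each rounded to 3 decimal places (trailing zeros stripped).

Executing turtle program step by step:
Start: pos=(7,10), heading=135, pen down
RT 90: heading 135 -> 45
FD 12.5: (7,10) -> (15.839,18.839) [heading=45, draw]
BK 12.4: (15.839,18.839) -> (7.071,10.071) [heading=45, draw]
FD 7.3: (7.071,10.071) -> (12.233,15.233) [heading=45, draw]
FD 9.7: (12.233,15.233) -> (19.092,22.092) [heading=45, draw]
REPEAT 2 [
  -- iteration 1/2 --
  LT 90: heading 45 -> 135
  PU: pen up
  FD 11.1: (19.092,22.092) -> (11.243,29.94) [heading=135, move]
  FD 14.1: (11.243,29.94) -> (1.272,39.911) [heading=135, move]
  -- iteration 2/2 --
  LT 90: heading 135 -> 225
  PU: pen up
  FD 11.1: (1.272,39.911) -> (-6.576,32.062) [heading=225, move]
  FD 14.1: (-6.576,32.062) -> (-16.547,22.092) [heading=225, move]
]
BK 12: (-16.547,22.092) -> (-8.061,30.577) [heading=225, move]
FD 2.3: (-8.061,30.577) -> (-9.688,28.95) [heading=225, move]
RT 270: heading 225 -> 315
LT 90: heading 315 -> 45
FD 5.7: (-9.688,28.95) -> (-5.657,32.981) [heading=45, move]
Final: pos=(-5.657,32.981), heading=45, 4 segment(s) drawn

Answer: -5.657 32.981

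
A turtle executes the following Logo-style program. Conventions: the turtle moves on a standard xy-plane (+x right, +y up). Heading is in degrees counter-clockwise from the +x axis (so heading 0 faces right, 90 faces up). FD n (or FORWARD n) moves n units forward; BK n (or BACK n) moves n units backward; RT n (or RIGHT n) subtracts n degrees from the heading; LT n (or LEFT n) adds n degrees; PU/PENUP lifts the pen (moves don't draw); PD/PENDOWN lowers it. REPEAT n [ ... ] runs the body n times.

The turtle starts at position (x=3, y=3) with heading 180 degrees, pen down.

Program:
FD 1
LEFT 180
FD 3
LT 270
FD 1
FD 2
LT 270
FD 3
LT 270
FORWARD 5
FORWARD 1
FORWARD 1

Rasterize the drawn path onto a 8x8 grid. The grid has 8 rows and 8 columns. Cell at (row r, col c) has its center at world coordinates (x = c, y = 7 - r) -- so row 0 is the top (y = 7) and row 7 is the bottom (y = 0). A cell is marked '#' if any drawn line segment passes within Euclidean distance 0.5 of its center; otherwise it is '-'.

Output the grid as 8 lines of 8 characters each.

Segment 0: (3,3) -> (2,3)
Segment 1: (2,3) -> (5,3)
Segment 2: (5,3) -> (5,2)
Segment 3: (5,2) -> (5,-0)
Segment 4: (5,-0) -> (2,0)
Segment 5: (2,0) -> (2,5)
Segment 6: (2,5) -> (2,6)
Segment 7: (2,6) -> (2,7)

Answer: --#-----
--#-----
--#-----
--#-----
--####--
--#--#--
--#--#--
--####--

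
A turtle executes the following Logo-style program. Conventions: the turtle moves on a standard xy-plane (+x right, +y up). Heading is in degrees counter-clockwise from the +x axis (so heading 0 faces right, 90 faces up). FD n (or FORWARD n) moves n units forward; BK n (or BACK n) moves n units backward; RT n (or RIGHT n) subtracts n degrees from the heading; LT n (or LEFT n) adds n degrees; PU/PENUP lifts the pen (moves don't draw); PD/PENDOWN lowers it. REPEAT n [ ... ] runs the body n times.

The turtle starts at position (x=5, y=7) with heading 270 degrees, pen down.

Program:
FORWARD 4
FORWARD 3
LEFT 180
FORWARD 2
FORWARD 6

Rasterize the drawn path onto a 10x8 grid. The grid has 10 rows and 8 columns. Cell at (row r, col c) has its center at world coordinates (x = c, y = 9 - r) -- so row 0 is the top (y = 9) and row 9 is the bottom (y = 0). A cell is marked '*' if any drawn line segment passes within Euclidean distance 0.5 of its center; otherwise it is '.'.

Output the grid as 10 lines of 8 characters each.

Segment 0: (5,7) -> (5,3)
Segment 1: (5,3) -> (5,0)
Segment 2: (5,0) -> (5,2)
Segment 3: (5,2) -> (5,8)

Answer: ........
.....*..
.....*..
.....*..
.....*..
.....*..
.....*..
.....*..
.....*..
.....*..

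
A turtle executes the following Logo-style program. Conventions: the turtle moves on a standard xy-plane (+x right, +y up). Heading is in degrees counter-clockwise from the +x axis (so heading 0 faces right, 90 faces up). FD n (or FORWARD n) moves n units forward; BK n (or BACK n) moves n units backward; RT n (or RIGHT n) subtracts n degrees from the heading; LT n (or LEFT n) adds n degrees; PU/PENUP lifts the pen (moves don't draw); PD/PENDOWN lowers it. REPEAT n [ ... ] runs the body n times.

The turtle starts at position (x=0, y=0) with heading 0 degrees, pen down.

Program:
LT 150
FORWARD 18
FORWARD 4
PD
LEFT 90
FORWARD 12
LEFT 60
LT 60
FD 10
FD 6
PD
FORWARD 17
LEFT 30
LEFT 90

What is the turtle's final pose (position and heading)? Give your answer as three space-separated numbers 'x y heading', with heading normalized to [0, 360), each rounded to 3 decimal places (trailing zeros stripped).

Answer: 7.947 0.608 120

Derivation:
Executing turtle program step by step:
Start: pos=(0,0), heading=0, pen down
LT 150: heading 0 -> 150
FD 18: (0,0) -> (-15.588,9) [heading=150, draw]
FD 4: (-15.588,9) -> (-19.053,11) [heading=150, draw]
PD: pen down
LT 90: heading 150 -> 240
FD 12: (-19.053,11) -> (-25.053,0.608) [heading=240, draw]
LT 60: heading 240 -> 300
LT 60: heading 300 -> 0
FD 10: (-25.053,0.608) -> (-15.053,0.608) [heading=0, draw]
FD 6: (-15.053,0.608) -> (-9.053,0.608) [heading=0, draw]
PD: pen down
FD 17: (-9.053,0.608) -> (7.947,0.608) [heading=0, draw]
LT 30: heading 0 -> 30
LT 90: heading 30 -> 120
Final: pos=(7.947,0.608), heading=120, 6 segment(s) drawn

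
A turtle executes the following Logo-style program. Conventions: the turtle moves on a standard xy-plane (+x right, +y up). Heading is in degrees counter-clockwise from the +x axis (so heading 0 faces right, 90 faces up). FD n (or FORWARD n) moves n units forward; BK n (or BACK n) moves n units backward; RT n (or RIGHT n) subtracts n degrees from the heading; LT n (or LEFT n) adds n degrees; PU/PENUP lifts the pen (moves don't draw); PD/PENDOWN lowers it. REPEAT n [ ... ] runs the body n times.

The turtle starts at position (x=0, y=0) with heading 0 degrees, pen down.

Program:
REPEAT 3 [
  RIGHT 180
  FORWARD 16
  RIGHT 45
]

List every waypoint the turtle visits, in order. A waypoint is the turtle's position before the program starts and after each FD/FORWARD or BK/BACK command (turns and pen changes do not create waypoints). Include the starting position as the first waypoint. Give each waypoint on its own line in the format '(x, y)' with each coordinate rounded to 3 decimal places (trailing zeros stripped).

Answer: (0, 0)
(-16, 0)
(-4.686, -11.314)
(-4.686, 4.686)

Derivation:
Executing turtle program step by step:
Start: pos=(0,0), heading=0, pen down
REPEAT 3 [
  -- iteration 1/3 --
  RT 180: heading 0 -> 180
  FD 16: (0,0) -> (-16,0) [heading=180, draw]
  RT 45: heading 180 -> 135
  -- iteration 2/3 --
  RT 180: heading 135 -> 315
  FD 16: (-16,0) -> (-4.686,-11.314) [heading=315, draw]
  RT 45: heading 315 -> 270
  -- iteration 3/3 --
  RT 180: heading 270 -> 90
  FD 16: (-4.686,-11.314) -> (-4.686,4.686) [heading=90, draw]
  RT 45: heading 90 -> 45
]
Final: pos=(-4.686,4.686), heading=45, 3 segment(s) drawn
Waypoints (4 total):
(0, 0)
(-16, 0)
(-4.686, -11.314)
(-4.686, 4.686)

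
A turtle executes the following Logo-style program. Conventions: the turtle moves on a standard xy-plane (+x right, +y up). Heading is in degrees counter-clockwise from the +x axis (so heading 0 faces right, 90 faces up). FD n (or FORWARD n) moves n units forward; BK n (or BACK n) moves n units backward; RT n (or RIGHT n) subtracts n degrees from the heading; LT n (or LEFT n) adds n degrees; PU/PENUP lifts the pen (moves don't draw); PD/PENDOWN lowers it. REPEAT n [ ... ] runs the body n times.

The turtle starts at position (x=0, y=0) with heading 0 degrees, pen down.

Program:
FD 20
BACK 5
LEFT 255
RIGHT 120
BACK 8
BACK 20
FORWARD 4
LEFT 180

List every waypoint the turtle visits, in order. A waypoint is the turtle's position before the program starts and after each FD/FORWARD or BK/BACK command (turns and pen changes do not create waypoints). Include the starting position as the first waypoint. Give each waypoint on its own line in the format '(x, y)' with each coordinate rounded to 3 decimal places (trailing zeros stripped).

Answer: (0, 0)
(20, 0)
(15, 0)
(20.657, -5.657)
(34.799, -19.799)
(31.971, -16.971)

Derivation:
Executing turtle program step by step:
Start: pos=(0,0), heading=0, pen down
FD 20: (0,0) -> (20,0) [heading=0, draw]
BK 5: (20,0) -> (15,0) [heading=0, draw]
LT 255: heading 0 -> 255
RT 120: heading 255 -> 135
BK 8: (15,0) -> (20.657,-5.657) [heading=135, draw]
BK 20: (20.657,-5.657) -> (34.799,-19.799) [heading=135, draw]
FD 4: (34.799,-19.799) -> (31.971,-16.971) [heading=135, draw]
LT 180: heading 135 -> 315
Final: pos=(31.971,-16.971), heading=315, 5 segment(s) drawn
Waypoints (6 total):
(0, 0)
(20, 0)
(15, 0)
(20.657, -5.657)
(34.799, -19.799)
(31.971, -16.971)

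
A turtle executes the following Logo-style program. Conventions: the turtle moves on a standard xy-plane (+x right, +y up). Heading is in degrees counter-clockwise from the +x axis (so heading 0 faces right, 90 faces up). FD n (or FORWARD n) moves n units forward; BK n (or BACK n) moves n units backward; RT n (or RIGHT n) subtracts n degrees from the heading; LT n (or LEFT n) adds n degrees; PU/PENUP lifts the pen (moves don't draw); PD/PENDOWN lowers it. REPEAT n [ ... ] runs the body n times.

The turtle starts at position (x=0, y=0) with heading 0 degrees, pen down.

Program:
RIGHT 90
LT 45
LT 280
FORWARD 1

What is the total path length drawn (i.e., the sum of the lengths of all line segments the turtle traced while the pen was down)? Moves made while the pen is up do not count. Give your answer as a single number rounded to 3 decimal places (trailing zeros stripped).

Executing turtle program step by step:
Start: pos=(0,0), heading=0, pen down
RT 90: heading 0 -> 270
LT 45: heading 270 -> 315
LT 280: heading 315 -> 235
FD 1: (0,0) -> (-0.574,-0.819) [heading=235, draw]
Final: pos=(-0.574,-0.819), heading=235, 1 segment(s) drawn

Segment lengths:
  seg 1: (0,0) -> (-0.574,-0.819), length = 1
Total = 1

Answer: 1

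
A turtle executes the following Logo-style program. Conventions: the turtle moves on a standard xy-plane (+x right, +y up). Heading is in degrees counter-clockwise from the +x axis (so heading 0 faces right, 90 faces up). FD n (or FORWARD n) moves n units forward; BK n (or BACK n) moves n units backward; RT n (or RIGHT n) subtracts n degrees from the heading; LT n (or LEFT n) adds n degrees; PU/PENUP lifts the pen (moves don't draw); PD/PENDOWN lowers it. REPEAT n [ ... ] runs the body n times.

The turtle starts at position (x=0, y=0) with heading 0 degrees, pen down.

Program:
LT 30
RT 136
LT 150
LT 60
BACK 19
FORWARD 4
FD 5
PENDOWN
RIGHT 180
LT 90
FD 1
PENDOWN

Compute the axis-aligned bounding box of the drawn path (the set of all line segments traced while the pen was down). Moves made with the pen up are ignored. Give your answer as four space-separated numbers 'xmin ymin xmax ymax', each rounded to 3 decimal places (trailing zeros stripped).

Executing turtle program step by step:
Start: pos=(0,0), heading=0, pen down
LT 30: heading 0 -> 30
RT 136: heading 30 -> 254
LT 150: heading 254 -> 44
LT 60: heading 44 -> 104
BK 19: (0,0) -> (4.597,-18.436) [heading=104, draw]
FD 4: (4.597,-18.436) -> (3.629,-14.554) [heading=104, draw]
FD 5: (3.629,-14.554) -> (2.419,-9.703) [heading=104, draw]
PD: pen down
RT 180: heading 104 -> 284
LT 90: heading 284 -> 14
FD 1: (2.419,-9.703) -> (3.39,-9.461) [heading=14, draw]
PD: pen down
Final: pos=(3.39,-9.461), heading=14, 4 segment(s) drawn

Segment endpoints: x in {0, 2.419, 3.39, 3.629, 4.597}, y in {-18.436, -14.554, -9.703, -9.461, 0}
xmin=0, ymin=-18.436, xmax=4.597, ymax=0

Answer: 0 -18.436 4.597 0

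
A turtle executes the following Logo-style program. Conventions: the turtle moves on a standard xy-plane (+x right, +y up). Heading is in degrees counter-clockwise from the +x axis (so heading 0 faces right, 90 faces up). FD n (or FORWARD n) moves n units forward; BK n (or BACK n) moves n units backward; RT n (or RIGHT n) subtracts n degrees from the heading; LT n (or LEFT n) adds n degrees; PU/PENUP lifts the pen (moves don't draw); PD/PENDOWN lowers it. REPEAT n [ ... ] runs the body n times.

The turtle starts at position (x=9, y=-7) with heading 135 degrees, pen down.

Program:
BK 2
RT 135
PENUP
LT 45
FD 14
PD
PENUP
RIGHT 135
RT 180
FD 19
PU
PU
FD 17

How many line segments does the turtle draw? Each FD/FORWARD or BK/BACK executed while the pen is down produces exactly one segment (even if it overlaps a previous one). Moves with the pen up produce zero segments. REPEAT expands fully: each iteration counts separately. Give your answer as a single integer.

Answer: 1

Derivation:
Executing turtle program step by step:
Start: pos=(9,-7), heading=135, pen down
BK 2: (9,-7) -> (10.414,-8.414) [heading=135, draw]
RT 135: heading 135 -> 0
PU: pen up
LT 45: heading 0 -> 45
FD 14: (10.414,-8.414) -> (20.314,1.485) [heading=45, move]
PD: pen down
PU: pen up
RT 135: heading 45 -> 270
RT 180: heading 270 -> 90
FD 19: (20.314,1.485) -> (20.314,20.485) [heading=90, move]
PU: pen up
PU: pen up
FD 17: (20.314,20.485) -> (20.314,37.485) [heading=90, move]
Final: pos=(20.314,37.485), heading=90, 1 segment(s) drawn
Segments drawn: 1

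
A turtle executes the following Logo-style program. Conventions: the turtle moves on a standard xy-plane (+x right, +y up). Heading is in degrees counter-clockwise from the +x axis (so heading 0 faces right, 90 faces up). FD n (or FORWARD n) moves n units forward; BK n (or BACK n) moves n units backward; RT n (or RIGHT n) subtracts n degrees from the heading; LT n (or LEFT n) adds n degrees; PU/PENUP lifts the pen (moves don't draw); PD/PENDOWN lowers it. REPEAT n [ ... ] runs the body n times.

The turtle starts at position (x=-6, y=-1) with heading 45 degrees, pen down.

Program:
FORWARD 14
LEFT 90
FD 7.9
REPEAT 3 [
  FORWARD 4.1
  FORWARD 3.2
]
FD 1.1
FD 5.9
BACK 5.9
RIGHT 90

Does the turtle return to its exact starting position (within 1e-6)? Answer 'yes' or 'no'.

Answer: no

Derivation:
Executing turtle program step by step:
Start: pos=(-6,-1), heading=45, pen down
FD 14: (-6,-1) -> (3.899,8.899) [heading=45, draw]
LT 90: heading 45 -> 135
FD 7.9: (3.899,8.899) -> (-1.687,14.486) [heading=135, draw]
REPEAT 3 [
  -- iteration 1/3 --
  FD 4.1: (-1.687,14.486) -> (-4.586,17.385) [heading=135, draw]
  FD 3.2: (-4.586,17.385) -> (-6.849,19.648) [heading=135, draw]
  -- iteration 2/3 --
  FD 4.1: (-6.849,19.648) -> (-9.748,22.547) [heading=135, draw]
  FD 3.2: (-9.748,22.547) -> (-12.01,24.809) [heading=135, draw]
  -- iteration 3/3 --
  FD 4.1: (-12.01,24.809) -> (-14.91,27.709) [heading=135, draw]
  FD 3.2: (-14.91,27.709) -> (-17.172,29.971) [heading=135, draw]
]
FD 1.1: (-17.172,29.971) -> (-17.95,30.749) [heading=135, draw]
FD 5.9: (-17.95,30.749) -> (-22.122,34.921) [heading=135, draw]
BK 5.9: (-22.122,34.921) -> (-17.95,30.749) [heading=135, draw]
RT 90: heading 135 -> 45
Final: pos=(-17.95,30.749), heading=45, 11 segment(s) drawn

Start position: (-6, -1)
Final position: (-17.95, 30.749)
Distance = 33.924; >= 1e-6 -> NOT closed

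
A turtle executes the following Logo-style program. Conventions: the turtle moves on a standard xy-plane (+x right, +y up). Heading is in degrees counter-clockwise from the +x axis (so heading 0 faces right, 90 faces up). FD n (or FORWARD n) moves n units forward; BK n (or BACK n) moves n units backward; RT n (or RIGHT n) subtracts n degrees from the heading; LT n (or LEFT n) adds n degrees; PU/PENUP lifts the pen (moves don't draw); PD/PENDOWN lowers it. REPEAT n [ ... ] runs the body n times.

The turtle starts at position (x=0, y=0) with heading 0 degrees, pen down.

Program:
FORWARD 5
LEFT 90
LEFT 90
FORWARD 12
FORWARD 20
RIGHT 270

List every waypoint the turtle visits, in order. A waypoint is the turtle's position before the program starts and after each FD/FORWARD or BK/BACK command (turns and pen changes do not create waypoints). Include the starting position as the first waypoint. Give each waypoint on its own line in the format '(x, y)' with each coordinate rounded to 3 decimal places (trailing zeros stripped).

Answer: (0, 0)
(5, 0)
(-7, 0)
(-27, 0)

Derivation:
Executing turtle program step by step:
Start: pos=(0,0), heading=0, pen down
FD 5: (0,0) -> (5,0) [heading=0, draw]
LT 90: heading 0 -> 90
LT 90: heading 90 -> 180
FD 12: (5,0) -> (-7,0) [heading=180, draw]
FD 20: (-7,0) -> (-27,0) [heading=180, draw]
RT 270: heading 180 -> 270
Final: pos=(-27,0), heading=270, 3 segment(s) drawn
Waypoints (4 total):
(0, 0)
(5, 0)
(-7, 0)
(-27, 0)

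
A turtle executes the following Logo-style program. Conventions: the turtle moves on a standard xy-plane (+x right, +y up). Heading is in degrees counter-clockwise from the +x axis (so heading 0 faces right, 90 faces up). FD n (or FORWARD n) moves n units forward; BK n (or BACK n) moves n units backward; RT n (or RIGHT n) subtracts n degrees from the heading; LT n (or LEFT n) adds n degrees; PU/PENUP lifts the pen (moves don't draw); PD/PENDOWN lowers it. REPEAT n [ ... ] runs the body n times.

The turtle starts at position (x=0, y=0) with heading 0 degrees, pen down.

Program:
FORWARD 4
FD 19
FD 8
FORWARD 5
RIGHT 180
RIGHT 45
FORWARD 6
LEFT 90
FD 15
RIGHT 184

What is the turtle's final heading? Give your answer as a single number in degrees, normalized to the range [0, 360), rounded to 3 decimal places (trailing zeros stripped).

Answer: 41

Derivation:
Executing turtle program step by step:
Start: pos=(0,0), heading=0, pen down
FD 4: (0,0) -> (4,0) [heading=0, draw]
FD 19: (4,0) -> (23,0) [heading=0, draw]
FD 8: (23,0) -> (31,0) [heading=0, draw]
FD 5: (31,0) -> (36,0) [heading=0, draw]
RT 180: heading 0 -> 180
RT 45: heading 180 -> 135
FD 6: (36,0) -> (31.757,4.243) [heading=135, draw]
LT 90: heading 135 -> 225
FD 15: (31.757,4.243) -> (21.151,-6.364) [heading=225, draw]
RT 184: heading 225 -> 41
Final: pos=(21.151,-6.364), heading=41, 6 segment(s) drawn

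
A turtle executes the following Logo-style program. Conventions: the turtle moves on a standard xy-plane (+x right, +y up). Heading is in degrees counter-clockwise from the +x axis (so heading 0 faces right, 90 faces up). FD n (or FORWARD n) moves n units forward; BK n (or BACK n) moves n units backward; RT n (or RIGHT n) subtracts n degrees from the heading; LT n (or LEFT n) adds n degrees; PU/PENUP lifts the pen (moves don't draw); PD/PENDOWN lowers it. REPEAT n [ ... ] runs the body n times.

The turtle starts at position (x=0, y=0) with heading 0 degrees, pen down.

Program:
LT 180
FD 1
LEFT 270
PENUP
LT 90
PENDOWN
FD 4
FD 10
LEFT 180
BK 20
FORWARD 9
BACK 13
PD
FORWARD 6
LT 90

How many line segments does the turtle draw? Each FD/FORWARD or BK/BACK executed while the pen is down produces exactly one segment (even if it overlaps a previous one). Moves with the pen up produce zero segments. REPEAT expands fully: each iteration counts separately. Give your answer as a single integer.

Answer: 7

Derivation:
Executing turtle program step by step:
Start: pos=(0,0), heading=0, pen down
LT 180: heading 0 -> 180
FD 1: (0,0) -> (-1,0) [heading=180, draw]
LT 270: heading 180 -> 90
PU: pen up
LT 90: heading 90 -> 180
PD: pen down
FD 4: (-1,0) -> (-5,0) [heading=180, draw]
FD 10: (-5,0) -> (-15,0) [heading=180, draw]
LT 180: heading 180 -> 0
BK 20: (-15,0) -> (-35,0) [heading=0, draw]
FD 9: (-35,0) -> (-26,0) [heading=0, draw]
BK 13: (-26,0) -> (-39,0) [heading=0, draw]
PD: pen down
FD 6: (-39,0) -> (-33,0) [heading=0, draw]
LT 90: heading 0 -> 90
Final: pos=(-33,0), heading=90, 7 segment(s) drawn
Segments drawn: 7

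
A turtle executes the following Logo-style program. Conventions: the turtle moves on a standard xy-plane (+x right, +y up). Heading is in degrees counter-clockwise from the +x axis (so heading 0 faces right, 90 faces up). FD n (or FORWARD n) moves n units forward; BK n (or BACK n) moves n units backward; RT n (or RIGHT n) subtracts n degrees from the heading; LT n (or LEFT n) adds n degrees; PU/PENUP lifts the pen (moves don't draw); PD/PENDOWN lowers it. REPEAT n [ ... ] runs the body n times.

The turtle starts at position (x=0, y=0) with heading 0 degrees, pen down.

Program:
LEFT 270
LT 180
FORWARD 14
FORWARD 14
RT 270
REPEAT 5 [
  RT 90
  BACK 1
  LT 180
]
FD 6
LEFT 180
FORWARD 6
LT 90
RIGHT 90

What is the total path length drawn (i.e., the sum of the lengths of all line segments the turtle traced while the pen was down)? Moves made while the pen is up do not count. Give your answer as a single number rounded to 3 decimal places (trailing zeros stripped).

Answer: 45

Derivation:
Executing turtle program step by step:
Start: pos=(0,0), heading=0, pen down
LT 270: heading 0 -> 270
LT 180: heading 270 -> 90
FD 14: (0,0) -> (0,14) [heading=90, draw]
FD 14: (0,14) -> (0,28) [heading=90, draw]
RT 270: heading 90 -> 180
REPEAT 5 [
  -- iteration 1/5 --
  RT 90: heading 180 -> 90
  BK 1: (0,28) -> (0,27) [heading=90, draw]
  LT 180: heading 90 -> 270
  -- iteration 2/5 --
  RT 90: heading 270 -> 180
  BK 1: (0,27) -> (1,27) [heading=180, draw]
  LT 180: heading 180 -> 0
  -- iteration 3/5 --
  RT 90: heading 0 -> 270
  BK 1: (1,27) -> (1,28) [heading=270, draw]
  LT 180: heading 270 -> 90
  -- iteration 4/5 --
  RT 90: heading 90 -> 0
  BK 1: (1,28) -> (0,28) [heading=0, draw]
  LT 180: heading 0 -> 180
  -- iteration 5/5 --
  RT 90: heading 180 -> 90
  BK 1: (0,28) -> (0,27) [heading=90, draw]
  LT 180: heading 90 -> 270
]
FD 6: (0,27) -> (0,21) [heading=270, draw]
LT 180: heading 270 -> 90
FD 6: (0,21) -> (0,27) [heading=90, draw]
LT 90: heading 90 -> 180
RT 90: heading 180 -> 90
Final: pos=(0,27), heading=90, 9 segment(s) drawn

Segment lengths:
  seg 1: (0,0) -> (0,14), length = 14
  seg 2: (0,14) -> (0,28), length = 14
  seg 3: (0,28) -> (0,27), length = 1
  seg 4: (0,27) -> (1,27), length = 1
  seg 5: (1,27) -> (1,28), length = 1
  seg 6: (1,28) -> (0,28), length = 1
  seg 7: (0,28) -> (0,27), length = 1
  seg 8: (0,27) -> (0,21), length = 6
  seg 9: (0,21) -> (0,27), length = 6
Total = 45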